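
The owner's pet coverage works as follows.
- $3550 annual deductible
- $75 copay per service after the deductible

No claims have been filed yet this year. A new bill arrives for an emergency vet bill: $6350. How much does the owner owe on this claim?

Nothing has been paid toward the $3550 deductible, so the first $3550 of this charge is applied there.
The remaining $2800 (= $6350 − $3550) moves to the copay.
Copay on this service: $75.
That puts the owner's cost at $3550 + $75 = $3625.

$3625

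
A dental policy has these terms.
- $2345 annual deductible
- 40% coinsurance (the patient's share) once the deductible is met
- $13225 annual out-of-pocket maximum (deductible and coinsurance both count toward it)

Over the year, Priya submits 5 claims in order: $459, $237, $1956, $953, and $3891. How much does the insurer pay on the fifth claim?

$2334.60

Claim 1 — $459: fully absorbed by the deductible. Cost to patient: $459. OOP to date $459. Insurer: $459 − $459 = $0.
Claim 2 — $237: all of it applies to the deductible. Patient pays $237; OOP now $696. Insurer: $237 − $237 = $0.
Claim 3 — $1956: deductible takes $1649, $307 remains; patient's 40% is $122.80. Cost to patient: $1771.80. OOP to date $2467.80. Insurer: $1956 − $1771.80 = $184.20.
Claim 4 — $953: 40% coinsurance on $953 = $381.20. Patient pays $381.20; OOP now $2849. Plan pays $953 − $381.20 = $571.80.
Claim 5 — $3891: deductible met; 40% of $3891 = $1556.40. Patient owes $1556.40 (running OOP $4405.40). Plan pays $3891 − $1556.40 = $2334.60.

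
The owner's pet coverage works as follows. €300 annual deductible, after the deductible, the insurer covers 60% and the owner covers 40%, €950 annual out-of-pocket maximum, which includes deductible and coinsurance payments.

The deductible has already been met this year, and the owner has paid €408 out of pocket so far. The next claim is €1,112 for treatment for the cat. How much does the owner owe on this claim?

With the deductible met, the entire €1,112 is subject to coinsurance.
Owner's 40% share of €1,112 is €444.80.
Year-to-date out-of-pocket becomes €408 + €444.80 = €852.80, still under the €950 maximum, so no cap applies.

€444.80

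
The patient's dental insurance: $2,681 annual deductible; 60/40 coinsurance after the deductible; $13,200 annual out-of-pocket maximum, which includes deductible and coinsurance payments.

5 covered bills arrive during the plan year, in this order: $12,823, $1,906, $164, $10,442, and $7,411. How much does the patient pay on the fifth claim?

Claim 1 ($12,823): deductible takes $2,681, $10,142 remains; 40% of $10,142 = $4,056.80. Cost to patient: $6,737.80. OOP to date $6,737.80.
Claim 2 ($1,906): deductible met; 40% of $1,906 = $762.40. Cost to patient: $762.40. OOP to date $7,500.20.
Claim 3 ($164): 40% coinsurance on $164 = $65.60. Patient pays $65.60; OOP now $7,565.80.
Claim 4 ($10,442): deductible met; 40% of $10,442 = $4,176.80. Cost to patient: $4,176.80. OOP to date $11,742.60.
Claim 5 ($7,411): 40% coinsurance on $7,411 = $2,964.40. OOP would hit $14,707 > $13,200, so the cap limits the patient to $13,200 − $11,742.60 = $1,457.40.

$1,457.40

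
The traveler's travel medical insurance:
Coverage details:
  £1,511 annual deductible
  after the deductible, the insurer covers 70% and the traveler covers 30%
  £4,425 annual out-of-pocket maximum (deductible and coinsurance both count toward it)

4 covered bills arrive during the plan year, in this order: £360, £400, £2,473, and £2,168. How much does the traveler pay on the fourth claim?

£650.40

Bill 1, £360: entire amount goes to the deductible. Traveler owes £360 (running OOP £360).
Bill 2, £400: fully absorbed by the deductible. Cost to traveler: £400. OOP to date £760.
Bill 3, £2,473: £751 finishes the deductible; £1,722 goes to coinsurance; traveler's 30% is £516.60. Traveler pays £1,267.60; OOP now £2,027.60.
Bill 4, £2,168: 30% coinsurance on £2,168 = £650.40. Cost to traveler: £650.40. OOP to date £2,678.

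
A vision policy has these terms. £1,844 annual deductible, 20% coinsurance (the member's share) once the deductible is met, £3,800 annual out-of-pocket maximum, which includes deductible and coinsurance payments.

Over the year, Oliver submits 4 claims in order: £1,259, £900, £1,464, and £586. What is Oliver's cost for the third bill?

#1 (£1,259): all of it applies to the deductible. Cost to member: £1,259. OOP to date £1,259.
#2 (£900): £585 finishes the deductible; £315 goes to coinsurance; member's 20% is £63. Member pays £648; OOP now £1,907.
#3 (£1,464): deductible met; 20% of £1,464 = £292.80. Cost to member: £292.80. OOP to date £2,199.80.

£292.80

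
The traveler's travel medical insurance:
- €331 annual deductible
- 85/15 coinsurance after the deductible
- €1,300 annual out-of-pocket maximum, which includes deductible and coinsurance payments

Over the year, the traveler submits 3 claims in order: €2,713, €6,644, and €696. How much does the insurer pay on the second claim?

#1 (€2,713): deductible takes €331, €2,382 remains; traveler's 15% is €357.30. Traveler pays €688.30; OOP now €688.30. Insurer: €2,713 − €688.30 = €2,024.70.
#2 (€6,644): deductible met; 15% of €6,644 = €996.60. Adding that to €688.30 gives €1,684.90, past the €1,300 cap; traveler pays only €1,300 − €688.30 = €611.70. Plan pays €6,644 − €611.70 = €6,032.30.

€6,032.30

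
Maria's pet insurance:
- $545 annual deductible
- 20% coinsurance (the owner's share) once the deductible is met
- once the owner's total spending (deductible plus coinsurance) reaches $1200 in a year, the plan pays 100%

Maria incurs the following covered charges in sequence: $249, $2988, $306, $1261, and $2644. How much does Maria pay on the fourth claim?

$55.40

Bill 1, $249: entire amount goes to the deductible. Cost to owner: $249. OOP to date $249.
Bill 2, $2988: $296 to deductible, leaving $2692; coinsurance $2692 × 20% = $538.40. Owner owes $834.40 (running OOP $1083.40).
Bill 3, $306: 20% coinsurance on $306 = $61.20. Owner pays $61.20; OOP now $1144.60.
Bill 4, $1261: deductible already satisfied, so owner's share is 20% × $1261 = $252.20. Adding that to $1144.60 gives $1396.80, past the $1200 cap; owner pays only $1200 − $1144.60 = $55.40.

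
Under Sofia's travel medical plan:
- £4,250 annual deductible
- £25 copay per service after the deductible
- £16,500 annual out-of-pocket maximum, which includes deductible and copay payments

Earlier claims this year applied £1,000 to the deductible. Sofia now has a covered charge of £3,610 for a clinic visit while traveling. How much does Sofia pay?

Remaining deductible: £4,250 − £1,000 = £3,250.
After the £3,250 deductible portion, £3,610 − £3,250 = £360 is subject to the copay.
Copay on this service: £25.
So the traveler owes £3,250 + £25 = £3,275 before any cap.
Total out-of-pocket so far would be £1,000 + £3,275 = £4,275, below the £16,500 cap — no reduction.

£3,275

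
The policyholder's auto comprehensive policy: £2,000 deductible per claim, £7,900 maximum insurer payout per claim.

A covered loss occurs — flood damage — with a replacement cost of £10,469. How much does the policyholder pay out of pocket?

£2,569

Less the £2,000 deductible: £10,469 − £2,000 = £8,469.
Since £8,469 > £7,900, the payout is capped at £7,900.
Policyholder's share is the uncovered remainder: £10,469 − £7,900 = £2,569.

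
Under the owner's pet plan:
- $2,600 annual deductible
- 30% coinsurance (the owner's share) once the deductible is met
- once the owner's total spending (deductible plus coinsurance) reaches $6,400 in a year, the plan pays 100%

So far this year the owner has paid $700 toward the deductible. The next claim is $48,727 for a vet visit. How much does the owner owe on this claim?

$700 of the $2,600 deductible is already met, leaving $1,900.
The remaining $46,827 (= $48,727 − $1,900) moves to coinsurance.
Coinsurance: $46,827 × 30% = $14,048.10.
That puts the owner's cost at $1,900 + $14,048.10 = $15,948.10 before any cap.
Year-to-date out-of-pocket would reach $700 + $15,948.10 = $16,648.10, above the $6,400 maximum, so the owner pays only $6,400 − $700 = $5,700.

$5,700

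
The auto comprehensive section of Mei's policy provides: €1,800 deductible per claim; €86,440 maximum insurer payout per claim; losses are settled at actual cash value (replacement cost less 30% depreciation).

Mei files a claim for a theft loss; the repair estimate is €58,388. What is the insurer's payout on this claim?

€39,071.60

Depreciate 30%: the covered value is €58,388 × 0.7 = €40,871.60.
Less the €1,800 deductible: €40,871.60 − €1,800 = €39,071.60.
€39,071.60 ≤ €86,440, so the limit doesn't bind; insurer pays €39,071.60.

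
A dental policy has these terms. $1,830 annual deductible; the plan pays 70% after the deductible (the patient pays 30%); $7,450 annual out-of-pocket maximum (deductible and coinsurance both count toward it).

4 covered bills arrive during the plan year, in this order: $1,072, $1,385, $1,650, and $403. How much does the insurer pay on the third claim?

Bill 1, $1,072: fully absorbed by the deductible. Patient pays $1,072; OOP now $1,072. Insurer: $1,072 − $1,072 = $0.
Bill 2, $1,385: $758 to deductible, leaving $627; coinsurance $627 × 30% = $188.10. Patient owes $946.10 (running OOP $2,018.10). Plan pays $1,385 − $946.10 = $438.90.
Bill 3, $1,650: deductible already satisfied, so patient's share is 30% × $1,650 = $495. Patient owes $495 (running OOP $2,513.10). Insurer: $1,650 − $495 = $1,155.

$1,155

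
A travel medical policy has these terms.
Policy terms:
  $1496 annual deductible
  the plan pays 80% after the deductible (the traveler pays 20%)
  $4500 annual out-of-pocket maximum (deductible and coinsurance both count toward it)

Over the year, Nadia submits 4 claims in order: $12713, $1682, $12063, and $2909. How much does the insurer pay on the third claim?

$11638.80

Bill 1, $12713: $1496 to deductible, leaving $11217; 20% of $11217 = $2243.40. Traveler owes $3739.40 (running OOP $3739.40). Insurer: $12713 − $3739.40 = $8973.60.
Bill 2, $1682: deductible met; 20% of $1682 = $336.40. Cost to traveler: $336.40. OOP to date $4075.80. Plan pays $1682 − $336.40 = $1345.60.
Bill 3, $12063: 20% coinsurance on $12063 = $2412.60. That would push OOP to $6488.40, over the $4500 cap, so traveler pays $4500 − $4075.80 = $424.20. Plan pays $12063 − $424.20 = $11638.80.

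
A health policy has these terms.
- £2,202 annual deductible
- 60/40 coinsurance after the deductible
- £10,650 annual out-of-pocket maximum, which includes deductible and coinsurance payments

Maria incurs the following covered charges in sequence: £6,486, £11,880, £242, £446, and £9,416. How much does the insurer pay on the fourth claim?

£267.60

Claim 1 — £6,486: £2,202 finishes the deductible; £4,284 goes to coinsurance; patient's 40% is £1,713.60. Patient pays £3,915.60; OOP now £3,915.60. Insurer: £6,486 − £3,915.60 = £2,570.40.
Claim 2 — £11,880: deductible met; 40% of £11,880 = £4,752. Patient owes £4,752 (running OOP £8,667.60). Insurer: £11,880 − £4,752 = £7,128.
Claim 3 — £242: deductible already satisfied, so patient's share is 40% × £242 = £96.80. Cost to patient: £96.80. OOP to date £8,764.40. Plan pays £242 − £96.80 = £145.20.
Claim 4 — £446: deductible met; 40% of £446 = £178.40. Patient pays £178.40; OOP now £8,942.80. Insurer: £446 − £178.40 = £267.60.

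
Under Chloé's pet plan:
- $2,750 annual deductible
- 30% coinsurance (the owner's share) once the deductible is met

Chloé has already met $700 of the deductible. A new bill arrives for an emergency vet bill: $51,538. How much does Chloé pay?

Deductible still to meet: $2,750 − $700 = $2,050.
After the $2,050 deductible portion, $51,538 − $2,050 = $49,488 is subject to coinsurance.
Coinsurance: $49,488 × 30% = $14,846.40.
So the owner owes $2,050 + $14,846.40 = $16,896.40.

$16,896.40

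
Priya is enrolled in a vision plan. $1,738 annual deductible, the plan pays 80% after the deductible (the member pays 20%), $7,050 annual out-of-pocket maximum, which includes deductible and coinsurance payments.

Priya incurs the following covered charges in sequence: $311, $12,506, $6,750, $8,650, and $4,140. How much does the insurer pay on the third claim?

$5,400

Claim 1 ($311): entire amount goes to the deductible. Cost to member: $311. OOP to date $311. Insurer: $311 − $311 = $0.
Claim 2 ($12,506): $1,427 to deductible, leaving $11,079; 20% of $11,079 = $2,215.80. Member pays $3,642.80; OOP now $3,953.80. Plan pays $12,506 − $3,642.80 = $8,863.20.
Claim 3 ($6,750): 20% coinsurance on $6,750 = $1,350. Cost to member: $1,350. OOP to date $5,303.80. Plan pays $6,750 − $1,350 = $5,400.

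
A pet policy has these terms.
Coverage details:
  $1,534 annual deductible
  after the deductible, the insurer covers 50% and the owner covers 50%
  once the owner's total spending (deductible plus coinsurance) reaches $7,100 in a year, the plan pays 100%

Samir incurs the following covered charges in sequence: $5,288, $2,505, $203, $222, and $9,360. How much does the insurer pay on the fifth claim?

$7,136

Claim 1 — $5,288: deductible takes $1,534, $3,754 remains; coinsurance $3,754 × 50% = $1,877. Cost to owner: $3,411. OOP to date $3,411. Insurer: $5,288 − $3,411 = $1,877.
Claim 2 — $2,505: deductible already satisfied, so owner's share is 50% × $2,505 = $1,252.50. Owner owes $1,252.50 (running OOP $4,663.50). Insurer: $2,505 − $1,252.50 = $1,252.50.
Claim 3 — $203: deductible met; 50% of $203 = $101.50. Owner pays $101.50; OOP now $4,765. Insurer: $203 − $101.50 = $101.50.
Claim 4 — $222: deductible already satisfied, so owner's share is 50% × $222 = $111. Owner owes $111 (running OOP $4,876). Insurer: $222 − $111 = $111.
Claim 5 — $9,360: deductible already satisfied, so owner's share is 50% × $9,360 = $4,680. That would push OOP to $9,556, over the $7,100 cap, so owner pays $7,100 − $4,876 = $2,224. Insurer: $9,360 − $2,224 = $7,136.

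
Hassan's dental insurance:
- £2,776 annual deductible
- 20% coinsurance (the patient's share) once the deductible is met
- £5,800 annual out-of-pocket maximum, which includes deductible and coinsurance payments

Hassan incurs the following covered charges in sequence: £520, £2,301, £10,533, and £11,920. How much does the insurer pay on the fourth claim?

Bill 1, £520: all of it applies to the deductible. Cost to patient: £520. OOP to date £520. Plan pays £520 − £520 = £0.
Bill 2, £2,301: £2,256 to deductible, leaving £45; 20% of £45 = £9. Patient owes £2,265 (running OOP £2,785). Plan pays £2,301 − £2,265 = £36.
Bill 3, £10,533: deductible met; 20% of £10,533 = £2,106.60. Cost to patient: £2,106.60. OOP to date £4,891.60. Insurer: £10,533 − £2,106.60 = £8,426.40.
Bill 4, £11,920: 20% coinsurance on £11,920 = £2,384. OOP would hit £7,275.60 > £5,800, so the cap limits the patient to £5,800 − £4,891.60 = £908.40. Insurer: £11,920 − £908.40 = £11,011.60.

£11,011.60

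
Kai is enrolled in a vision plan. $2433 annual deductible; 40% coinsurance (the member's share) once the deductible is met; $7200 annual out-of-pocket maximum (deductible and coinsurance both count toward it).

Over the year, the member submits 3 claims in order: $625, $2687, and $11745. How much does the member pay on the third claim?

$4415.40

Bill 1, $625: entire amount goes to the deductible. Member pays $625; OOP now $625.
Bill 2, $2687: $1808 to deductible, leaving $879; 40% of $879 = $351.60. Cost to member: $2159.60. OOP to date $2784.60.
Bill 3, $11745: 40% coinsurance on $11745 = $4698. Adding that to $2784.60 gives $7482.60, past the $7200 cap; member pays only $7200 − $2784.60 = $4415.40.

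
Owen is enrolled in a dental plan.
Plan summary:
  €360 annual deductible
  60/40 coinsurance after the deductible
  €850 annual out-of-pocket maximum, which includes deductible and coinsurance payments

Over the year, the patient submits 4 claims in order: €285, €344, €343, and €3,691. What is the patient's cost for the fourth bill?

€245.20

Bill 1, €285: all of it applies to the deductible. Cost to patient: €285. OOP to date €285.
Bill 2, €344: €75 to deductible, leaving €269; 40% of €269 = €107.60. Patient pays €182.60; OOP now €467.60.
Bill 3, €343: 40% coinsurance on €343 = €137.20. Patient pays €137.20; OOP now €604.80.
Bill 4, €3,691: deductible met; 40% of €3,691 = €1,476.40. OOP would hit €2,081.20 > €850, so the cap limits the patient to €850 − €604.80 = €245.20.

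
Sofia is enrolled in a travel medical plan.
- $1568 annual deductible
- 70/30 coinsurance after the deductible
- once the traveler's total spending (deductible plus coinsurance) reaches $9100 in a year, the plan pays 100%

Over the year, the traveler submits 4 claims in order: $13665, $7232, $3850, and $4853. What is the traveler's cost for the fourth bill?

Claim 1 — $13665: $1568 to deductible, leaving $12097; traveler's 30% is $3629.10. Cost to traveler: $5197.10. OOP to date $5197.10.
Claim 2 — $7232: 30% coinsurance on $7232 = $2169.60. Traveler pays $2169.60; OOP now $7366.70.
Claim 3 — $3850: 30% coinsurance on $3850 = $1155. Cost to traveler: $1155. OOP to date $8521.70.
Claim 4 — $4853: 30% coinsurance on $4853 = $1455.90. OOP would hit $9977.60 > $9100, so the cap limits the traveler to $9100 − $8521.70 = $578.30.

$578.30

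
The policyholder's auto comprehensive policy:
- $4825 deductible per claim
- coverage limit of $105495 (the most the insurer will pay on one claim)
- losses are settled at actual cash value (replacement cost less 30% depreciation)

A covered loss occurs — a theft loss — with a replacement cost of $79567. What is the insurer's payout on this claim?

Depreciate 30%: the covered value is $79567 × 0.7 = $55696.90.
After the deductible, $55696.90 − $4825 = $50871.90 remains.
$50871.90 is within the $105495 limit, so the insurer pays $50871.90.

$50871.90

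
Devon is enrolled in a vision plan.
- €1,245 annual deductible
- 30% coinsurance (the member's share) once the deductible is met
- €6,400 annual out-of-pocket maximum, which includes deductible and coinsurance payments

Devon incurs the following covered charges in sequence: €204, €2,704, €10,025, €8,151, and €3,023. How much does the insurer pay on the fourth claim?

Claim 1 (€204): all of it applies to the deductible. Member pays €204; OOP now €204. Insurer: €204 − €204 = €0.
Claim 2 (€2,704): deductible takes €1,041, €1,663 remains; coinsurance €1,663 × 30% = €498.90. Member pays €1,539.90; OOP now €1,743.90. Plan pays €2,704 − €1,539.90 = €1,164.10.
Claim 3 (€10,025): deductible met; 30% of €10,025 = €3,007.50. Cost to member: €3,007.50. OOP to date €4,751.40. Insurer: €10,025 − €3,007.50 = €7,017.50.
Claim 4 (€8,151): deductible already satisfied, so member's share is 30% × €8,151 = €2,445.30. Adding that to €4,751.40 gives €7,196.70, past the €6,400 cap; member pays only €6,400 − €4,751.40 = €1,648.60. Plan pays €8,151 − €1,648.60 = €6,502.40.

€6,502.40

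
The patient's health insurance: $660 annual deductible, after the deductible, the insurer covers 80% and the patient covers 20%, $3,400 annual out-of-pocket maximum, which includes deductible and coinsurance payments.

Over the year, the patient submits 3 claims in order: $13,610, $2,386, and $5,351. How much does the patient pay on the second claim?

#1 ($13,610): $660 to deductible, leaving $12,950; coinsurance $12,950 × 20% = $2,590. Patient owes $3,250 (running OOP $3,250).
#2 ($2,386): deductible already satisfied, so patient's share is 20% × $2,386 = $477.20. Adding that to $3,250 gives $3,727.20, past the $3,400 cap; patient pays only $3,400 − $3,250 = $150.

$150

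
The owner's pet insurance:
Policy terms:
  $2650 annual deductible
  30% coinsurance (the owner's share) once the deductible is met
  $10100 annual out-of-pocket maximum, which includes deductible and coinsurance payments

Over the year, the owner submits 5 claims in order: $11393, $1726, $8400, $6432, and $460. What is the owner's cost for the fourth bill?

Bill 1, $11393: $2650 to deductible, leaving $8743; 30% of $8743 = $2622.90. Owner owes $5272.90 (running OOP $5272.90).
Bill 2, $1726: deductible met; 30% of $1726 = $517.80. Owner owes $517.80 (running OOP $5790.70).
Bill 3, $8400: deductible met; 30% of $8400 = $2520. Cost to owner: $2520. OOP to date $8310.70.
Bill 4, $6432: deductible already satisfied, so owner's share is 30% × $6432 = $1929.60. OOP would hit $10240.30 > $10100, so the cap limits the owner to $10100 − $8310.70 = $1789.30.

$1789.30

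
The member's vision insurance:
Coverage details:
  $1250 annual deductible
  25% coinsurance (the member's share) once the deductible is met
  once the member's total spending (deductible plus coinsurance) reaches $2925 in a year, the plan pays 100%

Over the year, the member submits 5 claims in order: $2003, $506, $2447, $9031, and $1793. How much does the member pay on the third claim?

$611.75

Bill 1, $2003: deductible takes $1250, $753 remains; coinsurance $753 × 25% = $188.25. Member owes $1438.25 (running OOP $1438.25).
Bill 2, $506: deductible already satisfied, so member's share is 25% × $506 = $126.50. Member pays $126.50; OOP now $1564.75.
Bill 3, $2447: 25% coinsurance on $2447 = $611.75. Member owes $611.75 (running OOP $2176.50).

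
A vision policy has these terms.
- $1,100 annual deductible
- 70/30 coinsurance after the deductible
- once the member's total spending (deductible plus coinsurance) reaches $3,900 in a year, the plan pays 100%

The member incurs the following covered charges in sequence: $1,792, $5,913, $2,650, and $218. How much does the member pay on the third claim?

$795

Claim 1 — $1,792: deductible takes $1,100, $692 remains; 30% of $692 = $207.60. Member pays $1,307.60; OOP now $1,307.60.
Claim 2 — $5,913: deductible already satisfied, so member's share is 30% × $5,913 = $1,773.90. Cost to member: $1,773.90. OOP to date $3,081.50.
Claim 3 — $2,650: deductible met; 30% of $2,650 = $795. Member pays $795; OOP now $3,876.50.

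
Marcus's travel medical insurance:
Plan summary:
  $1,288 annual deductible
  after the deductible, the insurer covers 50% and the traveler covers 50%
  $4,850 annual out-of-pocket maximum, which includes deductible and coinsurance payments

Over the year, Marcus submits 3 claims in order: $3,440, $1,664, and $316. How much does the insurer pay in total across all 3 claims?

Claim 1 ($3,440): $1,288 finishes the deductible; $2,152 goes to coinsurance; coinsurance $2,152 × 50% = $1,076. Cost to traveler: $2,364. OOP to date $2,364. Plan pays $3,440 − $2,364 = $1,076.
Claim 2 ($1,664): deductible already satisfied, so traveler's share is 50% × $1,664 = $832. Cost to traveler: $832. OOP to date $3,196. Plan pays $1,664 − $832 = $832.
Claim 3 ($316): deductible already satisfied, so traveler's share is 50% × $316 = $158. Traveler pays $158; OOP now $3,354. Insurer: $316 − $158 = $158.
Insurer total = bills − traveler's total = $5,420 − $3,354 = $2,066.

$2,066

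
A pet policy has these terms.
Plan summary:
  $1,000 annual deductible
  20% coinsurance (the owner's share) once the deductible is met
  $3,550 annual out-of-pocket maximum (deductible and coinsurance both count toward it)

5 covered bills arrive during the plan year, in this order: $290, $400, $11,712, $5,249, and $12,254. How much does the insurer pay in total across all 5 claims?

Claim 1 — $290: all of it applies to the deductible. Cost to owner: $290. OOP to date $290. Plan pays $290 − $290 = $0.
Claim 2 — $400: entire amount goes to the deductible. Owner pays $400; OOP now $690. Insurer: $400 − $400 = $0.
Claim 3 — $11,712: deductible takes $310, $11,402 remains; 20% of $11,402 = $2,280.40. Cost to owner: $2,590.40. OOP to date $3,280.40. Insurer: $11,712 − $2,590.40 = $9,121.60.
Claim 4 — $5,249: deductible met; 20% of $5,249 = $1,049.80. Adding that to $3,280.40 gives $4,330.20, past the $3,550 cap; owner pays only $3,550 − $3,280.40 = $269.60. Insurer: $5,249 − $269.60 = $4,979.40.
Claim 5 — $12,254: 20% coinsurance on $12,254 = $2,450.80. That would push OOP to $6,000.80, over the $3,550 cap, so owner pays $3,550 − $3,550 = $0. Plan pays $12,254 − $0 = $12,254.
Insurer total: $0 + $0 + $9,121.60 + $4,979.40 + $12,254 = $26,355.

$26,355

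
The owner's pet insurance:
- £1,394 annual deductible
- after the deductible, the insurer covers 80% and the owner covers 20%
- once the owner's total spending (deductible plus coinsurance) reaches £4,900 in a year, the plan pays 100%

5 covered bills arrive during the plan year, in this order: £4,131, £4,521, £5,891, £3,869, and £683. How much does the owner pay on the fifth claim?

£102.40

Claim 1 (£4,131): £1,394 to deductible, leaving £2,737; 20% of £2,737 = £547.40. Owner pays £1,941.40; OOP now £1,941.40.
Claim 2 (£4,521): 20% coinsurance on £4,521 = £904.20. Cost to owner: £904.20. OOP to date £2,845.60.
Claim 3 (£5,891): deductible met; 20% of £5,891 = £1,178.20. Owner owes £1,178.20 (running OOP £4,023.80).
Claim 4 (£3,869): deductible already satisfied, so owner's share is 20% × £3,869 = £773.80. Owner pays £773.80; OOP now £4,797.60.
Claim 5 (£683): deductible already satisfied, so owner's share is 20% × £683 = £136.60. OOP would hit £4,934.20 > £4,900, so the cap limits the owner to £4,900 − £4,797.60 = £102.40.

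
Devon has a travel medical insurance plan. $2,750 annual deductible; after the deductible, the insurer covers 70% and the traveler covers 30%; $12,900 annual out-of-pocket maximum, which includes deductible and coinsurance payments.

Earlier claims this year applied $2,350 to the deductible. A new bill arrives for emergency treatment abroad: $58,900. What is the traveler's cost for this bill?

$10,550

$2,350 of the $2,750 deductible is already met, leaving $400.
The remaining $58,500 (= $58,900 − $400) moves to coinsurance.
30% of $58,500 = $17,550 falls to the traveler.
So the traveler owes $400 + $17,550 = $17,950 before any cap.
Adding $17,950 to the $2,350 already spent would give $20,300, which exceeds the $12,900 cap; the traveler pays just $12,900 − $2,350 = $10,550.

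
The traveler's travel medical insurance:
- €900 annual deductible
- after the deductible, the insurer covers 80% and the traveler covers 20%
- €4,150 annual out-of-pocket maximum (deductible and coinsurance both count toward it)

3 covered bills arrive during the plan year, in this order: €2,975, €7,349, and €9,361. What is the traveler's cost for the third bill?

Claim 1 — €2,975: deductible takes €900, €2,075 remains; 20% of €2,075 = €415. Traveler owes €1,315 (running OOP €1,315).
Claim 2 — €7,349: deductible already satisfied, so traveler's share is 20% × €7,349 = €1,469.80. Traveler pays €1,469.80; OOP now €2,784.80.
Claim 3 — €9,361: 20% coinsurance on €9,361 = €1,872.20. OOP would hit €4,657 > €4,150, so the cap limits the traveler to €4,150 − €2,784.80 = €1,365.20.

€1,365.20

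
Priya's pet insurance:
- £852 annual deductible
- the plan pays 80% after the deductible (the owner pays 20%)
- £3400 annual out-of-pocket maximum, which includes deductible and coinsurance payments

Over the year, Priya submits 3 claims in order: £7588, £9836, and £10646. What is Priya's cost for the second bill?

Claim 1 (£7588): £852 to deductible, leaving £6736; owner's 20% is £1347.20. Owner pays £2199.20; OOP now £2199.20.
Claim 2 (£9836): deductible met; 20% of £9836 = £1967.20. Adding that to £2199.20 gives £4166.40, past the £3400 cap; owner pays only £3400 − £2199.20 = £1200.80.

£1200.80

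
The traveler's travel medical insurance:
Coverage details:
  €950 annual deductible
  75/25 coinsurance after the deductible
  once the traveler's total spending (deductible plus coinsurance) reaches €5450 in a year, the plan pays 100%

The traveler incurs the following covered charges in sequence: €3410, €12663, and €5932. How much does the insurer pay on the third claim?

€5212.75

Claim 1 — €3410: €950 to deductible, leaving €2460; traveler's 25% is €615. Cost to traveler: €1565. OOP to date €1565. Insurer: €3410 − €1565 = €1845.
Claim 2 — €12663: 25% coinsurance on €12663 = €3165.75. Traveler pays €3165.75; OOP now €4730.75. Plan pays €12663 − €3165.75 = €9497.25.
Claim 3 — €5932: deductible already satisfied, so traveler's share is 25% × €5932 = €1483. OOP would hit €6213.75 > €5450, so the cap limits the traveler to €5450 − €4730.75 = €719.25. Plan pays €5932 − €719.25 = €5212.75.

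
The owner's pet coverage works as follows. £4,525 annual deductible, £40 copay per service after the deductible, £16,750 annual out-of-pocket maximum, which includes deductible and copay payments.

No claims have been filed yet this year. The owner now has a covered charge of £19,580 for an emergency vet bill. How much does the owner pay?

Deductible not yet touched, so the first £4,525 of the bill goes to the deductible.
The remaining £15,055 (= £19,580 − £4,525) moves to the copay.
Copay on this service: £40.
That puts the owner's cost at £4,525 + £40 = £4,565 before any cap.
Total out-of-pocket so far would be £0 + £4,565 = £4,565, below the £16,750 cap — no reduction.

£4,565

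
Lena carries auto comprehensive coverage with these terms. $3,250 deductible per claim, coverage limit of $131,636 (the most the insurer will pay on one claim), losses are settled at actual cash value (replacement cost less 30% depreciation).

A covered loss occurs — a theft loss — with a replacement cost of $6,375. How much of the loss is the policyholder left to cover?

$5,162.50

Actual cash value after 30% depreciation: $6,375 × 70% = $4,462.50.
Less the $3,250 deductible: $4,462.50 − $3,250 = $1,212.50.
That's under the $131,636 cap, so the insurer reimburses the full $1,212.50.
Out of pocket: $6,375 − $1,212.50 = $5,162.50.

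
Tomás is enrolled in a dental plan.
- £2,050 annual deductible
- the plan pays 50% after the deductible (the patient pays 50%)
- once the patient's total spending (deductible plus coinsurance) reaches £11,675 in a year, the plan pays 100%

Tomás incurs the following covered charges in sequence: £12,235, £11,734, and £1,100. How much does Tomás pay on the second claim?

£4,532.50

Bill 1, £12,235: £2,050 finishes the deductible; £10,185 goes to coinsurance; 50% of £10,185 = £5,092.50. Patient owes £7,142.50 (running OOP £7,142.50).
Bill 2, £11,734: deductible already satisfied, so patient's share is 50% × £11,734 = £5,867. OOP would hit £13,009.50 > £11,675, so the cap limits the patient to £11,675 − £7,142.50 = £4,532.50.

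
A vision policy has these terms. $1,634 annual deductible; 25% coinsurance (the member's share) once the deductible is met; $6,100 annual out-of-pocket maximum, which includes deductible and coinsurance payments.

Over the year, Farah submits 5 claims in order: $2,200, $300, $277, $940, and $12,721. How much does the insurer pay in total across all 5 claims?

#1 ($2,200): $1,634 finishes the deductible; $566 goes to coinsurance; 25% of $566 = $141.50. Cost to member: $1,775.50. OOP to date $1,775.50. Insurer: $2,200 − $1,775.50 = $424.50.
#2 ($300): deductible met; 25% of $300 = $75. Member pays $75; OOP now $1,850.50. Plan pays $300 − $75 = $225.
#3 ($277): deductible already satisfied, so member's share is 25% × $277 = $69.25. Member owes $69.25 (running OOP $1,919.75). Plan pays $277 − $69.25 = $207.75.
#4 ($940): deductible already satisfied, so member's share is 25% × $940 = $235. Cost to member: $235. OOP to date $2,154.75. Plan pays $940 − $235 = $705.
#5 ($12,721): deductible met; 25% of $12,721 = $3,180.25. Member owes $3,180.25 (running OOP $5,335). Plan pays $12,721 − $3,180.25 = $9,540.75.
Insurer total: $424.50 + $225 + $207.75 + $705 + $9,540.75 = $11,103.

$11,103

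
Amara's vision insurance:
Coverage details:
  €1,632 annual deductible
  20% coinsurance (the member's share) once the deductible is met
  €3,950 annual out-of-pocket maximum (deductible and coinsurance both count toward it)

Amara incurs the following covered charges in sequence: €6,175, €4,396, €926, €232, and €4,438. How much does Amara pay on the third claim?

Claim 1 (€6,175): €1,632 finishes the deductible; €4,543 goes to coinsurance; 20% of €4,543 = €908.60. Member owes €2,540.60 (running OOP €2,540.60).
Claim 2 (€4,396): deductible met; 20% of €4,396 = €879.20. Member owes €879.20 (running OOP €3,419.80).
Claim 3 (€926): deductible already satisfied, so member's share is 20% × €926 = €185.20. Member owes €185.20 (running OOP €3,605).

€185.20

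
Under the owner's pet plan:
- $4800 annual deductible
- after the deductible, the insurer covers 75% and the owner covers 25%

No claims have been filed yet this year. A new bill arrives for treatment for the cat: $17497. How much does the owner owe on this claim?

The full $4800 deductible is still open; $4800 of this bill applies to it.
After the $4800 deductible portion, $17497 − $4800 = $12697 is subject to coinsurance.
Owner's 25% share of $12697 is $3174.25.
That puts the owner's cost at $4800 + $3174.25 = $7974.25.

$7974.25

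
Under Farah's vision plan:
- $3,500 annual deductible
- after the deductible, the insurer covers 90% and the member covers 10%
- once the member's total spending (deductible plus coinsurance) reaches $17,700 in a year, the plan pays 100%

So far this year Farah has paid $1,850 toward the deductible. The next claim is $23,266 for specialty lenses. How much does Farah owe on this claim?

Deductible still to meet: $3,500 − $1,850 = $1,650.
The remaining $21,616 (= $23,266 − $1,650) moves to coinsurance.
Coinsurance: $21,616 × 10% = $2,161.60.
So the member owes $1,650 + $2,161.60 = $3,811.60 before any cap.
Year-to-date out-of-pocket becomes $1,850 + $3,811.60 = $5,661.60, still under the $17,700 maximum, so no cap applies.

$3,811.60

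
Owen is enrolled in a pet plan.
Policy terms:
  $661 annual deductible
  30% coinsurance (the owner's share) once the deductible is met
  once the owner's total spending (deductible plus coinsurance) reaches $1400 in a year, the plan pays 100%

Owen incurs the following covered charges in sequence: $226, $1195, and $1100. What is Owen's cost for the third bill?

Claim 1 — $226: entire amount goes to the deductible. Cost to owner: $226. OOP to date $226.
Claim 2 — $1195: deductible takes $435, $760 remains; 30% of $760 = $228. Owner pays $663; OOP now $889.
Claim 3 — $1100: deductible already satisfied, so owner's share is 30% × $1100 = $330. Cost to owner: $330. OOP to date $1219.

$330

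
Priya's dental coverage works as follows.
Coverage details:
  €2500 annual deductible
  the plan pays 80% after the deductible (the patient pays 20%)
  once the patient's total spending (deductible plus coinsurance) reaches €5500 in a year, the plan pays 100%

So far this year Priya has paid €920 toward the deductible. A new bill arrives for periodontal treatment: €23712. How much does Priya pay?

Remaining deductible: €2500 − €920 = €1580.
That leaves €23712 − €1580 = €22132 for coinsurance.
20% of €22132 = €4426.40 falls to the patient.
So the patient owes €1580 + €4426.40 = €6006.40 before any cap.
Adding €6006.40 to the €920 already spent would give €6926.40, which exceeds the €5500 cap; the patient pays just €5500 − €920 = €4580.

€4580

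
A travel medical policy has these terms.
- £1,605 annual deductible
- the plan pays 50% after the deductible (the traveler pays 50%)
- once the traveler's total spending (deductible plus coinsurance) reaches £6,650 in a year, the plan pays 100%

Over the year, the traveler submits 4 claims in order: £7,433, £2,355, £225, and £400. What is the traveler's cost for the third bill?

Bill 1, £7,433: deductible takes £1,605, £5,828 remains; traveler's 50% is £2,914. Traveler owes £4,519 (running OOP £4,519).
Bill 2, £2,355: deductible already satisfied, so traveler's share is 50% × £2,355 = £1,177.50. Traveler pays £1,177.50; OOP now £5,696.50.
Bill 3, £225: deductible met; 50% of £225 = £112.50. Traveler owes £112.50 (running OOP £5,809).

£112.50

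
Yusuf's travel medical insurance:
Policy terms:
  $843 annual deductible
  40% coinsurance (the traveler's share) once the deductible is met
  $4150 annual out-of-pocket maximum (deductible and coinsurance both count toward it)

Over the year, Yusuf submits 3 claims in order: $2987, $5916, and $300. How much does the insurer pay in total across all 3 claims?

$5053

Claim 1 — $2987: deductible takes $843, $2144 remains; traveler's 40% is $857.60. Traveler owes $1700.60 (running OOP $1700.60). Plan pays $2987 − $1700.60 = $1286.40.
Claim 2 — $5916: 40% coinsurance on $5916 = $2366.40. Cost to traveler: $2366.40. OOP to date $4067. Insurer: $5916 − $2366.40 = $3549.60.
Claim 3 — $300: deductible already satisfied, so traveler's share is 40% × $300 = $120. That would push OOP to $4187, over the $4150 cap, so traveler pays $4150 − $4067 = $83. Plan pays $300 − $83 = $217.
Insurer total: $1286.40 + $3549.60 + $217 = $5053.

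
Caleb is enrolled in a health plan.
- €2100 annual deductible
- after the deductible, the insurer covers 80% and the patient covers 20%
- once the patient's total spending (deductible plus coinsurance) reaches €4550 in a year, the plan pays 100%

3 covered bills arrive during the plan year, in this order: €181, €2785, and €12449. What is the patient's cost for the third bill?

Claim 1 (€181): all of it applies to the deductible. Patient pays €181; OOP now €181.
Claim 2 (€2785): €1919 finishes the deductible; €866 goes to coinsurance; coinsurance €866 × 20% = €173.20. Patient pays €2092.20; OOP now €2273.20.
Claim 3 (€12449): deductible already satisfied, so patient's share is 20% × €12449 = €2489.80. OOP would hit €4763 > €4550, so the cap limits the patient to €4550 − €2273.20 = €2276.80.

€2276.80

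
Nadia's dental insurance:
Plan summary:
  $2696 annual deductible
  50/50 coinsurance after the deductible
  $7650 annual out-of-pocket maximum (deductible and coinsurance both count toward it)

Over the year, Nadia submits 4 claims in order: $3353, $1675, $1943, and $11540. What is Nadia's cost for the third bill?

$971.50

Bill 1, $3353: $2696 finishes the deductible; $657 goes to coinsurance; coinsurance $657 × 50% = $328.50. Patient owes $3024.50 (running OOP $3024.50).
Bill 2, $1675: deductible already satisfied, so patient's share is 50% × $1675 = $837.50. Cost to patient: $837.50. OOP to date $3862.
Bill 3, $1943: 50% coinsurance on $1943 = $971.50. Patient pays $971.50; OOP now $4833.50.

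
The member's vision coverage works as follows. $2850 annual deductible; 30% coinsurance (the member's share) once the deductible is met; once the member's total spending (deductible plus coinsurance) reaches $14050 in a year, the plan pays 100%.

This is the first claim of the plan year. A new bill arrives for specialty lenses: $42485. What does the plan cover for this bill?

Deductible not yet touched, so the first $2850 of the bill goes to the deductible.
That leaves $42485 − $2850 = $39635 for coinsurance.
Coinsurance: $39635 × 30% = $11890.50.
So the member owes $2850 + $11890.50 = $14740.50 before any cap.
Adding $14740.50 to the $0 already spent would give $14740.50, which exceeds the $14050 cap; the member pays just $14050 − $0 = $14050.
The plan picks up $42485 − $14050 = $28435.

$28435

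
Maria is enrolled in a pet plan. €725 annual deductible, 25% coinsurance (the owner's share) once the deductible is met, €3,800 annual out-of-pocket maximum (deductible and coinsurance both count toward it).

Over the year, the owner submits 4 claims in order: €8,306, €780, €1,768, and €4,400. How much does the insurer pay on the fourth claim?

€3,857.25

Claim 1 — €8,306: €725 to deductible, leaving €7,581; coinsurance €7,581 × 25% = €1,895.25. Cost to owner: €2,620.25. OOP to date €2,620.25. Plan pays €8,306 − €2,620.25 = €5,685.75.
Claim 2 — €780: 25% coinsurance on €780 = €195. Cost to owner: €195. OOP to date €2,815.25. Plan pays €780 − €195 = €585.
Claim 3 — €1,768: deductible met; 25% of €1,768 = €442. Owner pays €442; OOP now €3,257.25. Plan pays €1,768 − €442 = €1,326.
Claim 4 — €4,400: deductible already satisfied, so owner's share is 25% × €4,400 = €1,100. Adding that to €3,257.25 gives €4,357.25, past the €3,800 cap; owner pays only €3,800 − €3,257.25 = €542.75. Insurer: €4,400 − €542.75 = €3,857.25.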